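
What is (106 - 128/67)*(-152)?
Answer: -1060048/67 ≈ -15822.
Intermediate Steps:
(106 - 128/67)*(-152) = (6974/67)*(-152) = -1060048/67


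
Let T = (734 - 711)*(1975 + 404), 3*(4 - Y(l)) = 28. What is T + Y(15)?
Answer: 164135/3 ≈ 54712.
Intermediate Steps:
Y(l) = -16/3 (Y(l) = 4 - ⅓*28 = 4 - 28/3 = -16/3)
T = 54717 (T = 23*2379 = 54717)
T + Y(15) = 54717 - 16/3 = 164135/3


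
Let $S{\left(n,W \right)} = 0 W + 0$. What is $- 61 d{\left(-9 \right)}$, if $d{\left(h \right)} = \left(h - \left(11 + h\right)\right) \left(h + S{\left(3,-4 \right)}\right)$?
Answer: $-6039$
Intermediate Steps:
$S{\left(n,W \right)} = 0$ ($S{\left(n,W \right)} = 0 + 0 = 0$)
$d{\left(h \right)} = - 11 h$ ($d{\left(h \right)} = \left(h - \left(11 + h\right)\right) \left(h + 0\right) = - 11 h$)
$- 61 d{\left(-9 \right)} = - 61 \left(\left(-11\right) \left(-9\right)\right) = \left(-61\right) 99 = -6039$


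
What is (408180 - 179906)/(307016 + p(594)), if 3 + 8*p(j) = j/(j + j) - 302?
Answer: 3652384/4911647 ≈ 0.74362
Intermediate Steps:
p(j) = -609/16 (p(j) = -3/8 + (j/(j + j) - 302)/8 = -3/8 + (j/((2*j)) - 302)/8 = -3/8 + ((1/(2*j))*j - 302)/8 = -3/8 + (½ - 302)/8 = -3/8 + (⅛)*(-603/2) = -3/8 - 603/16 = -609/16)
(408180 - 179906)/(307016 + p(594)) = (408180 - 179906)/(307016 - 609/16) = 228274/(4911647/16) = 228274*(16/4911647) = 3652384/4911647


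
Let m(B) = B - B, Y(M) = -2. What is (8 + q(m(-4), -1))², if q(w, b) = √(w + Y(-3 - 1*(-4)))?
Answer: (8 + I*√2)² ≈ 62.0 + 22.627*I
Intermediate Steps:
m(B) = 0
q(w, b) = √(-2 + w) (q(w, b) = √(w - 2) = √(-2 + w))
(8 + q(m(-4), -1))² = (8 + √(-2 + 0))² = (8 + √(-2))² = (8 + I*√2)²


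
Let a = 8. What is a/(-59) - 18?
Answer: -1070/59 ≈ -18.136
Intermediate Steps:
a/(-59) - 18 = 8/(-59) - 18 = -1/59*8 - 18 = -8/59 - 18 = -1070/59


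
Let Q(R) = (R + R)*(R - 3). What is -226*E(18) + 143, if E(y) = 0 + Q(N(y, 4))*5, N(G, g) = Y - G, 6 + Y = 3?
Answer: -1138897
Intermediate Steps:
Y = -3 (Y = -6 + 3 = -3)
N(G, g) = -3 - G
Q(R) = 2*R*(-3 + R) (Q(R) = (2*R)*(-3 + R) = 2*R*(-3 + R))
E(y) = 10*(-6 - y)*(-3 - y) (E(y) = 0 + (2*(-3 - y)*(-3 + (-3 - y)))*5 = 0 + (2*(-3 - y)*(-6 - y))*5 = 0 + (2*(-6 - y)*(-3 - y))*5 = 0 + 10*(-6 - y)*(-3 - y) = 10*(-6 - y)*(-3 - y))
-226*E(18) + 143 = -2260*(3 + 18)*(6 + 18) + 143 = -2260*21*24 + 143 = -226*5040 + 143 = -1139040 + 143 = -1138897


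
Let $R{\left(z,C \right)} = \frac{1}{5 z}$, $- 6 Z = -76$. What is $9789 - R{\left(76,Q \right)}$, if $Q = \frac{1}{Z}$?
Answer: $\frac{3719819}{380} \approx 9789.0$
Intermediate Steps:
$Z = \frac{38}{3}$ ($Z = \left(- \frac{1}{6}\right) \left(-76\right) = \frac{38}{3} \approx 12.667$)
$Q = \frac{3}{38}$ ($Q = \frac{1}{\frac{38}{3}} = \frac{3}{38} \approx 0.078947$)
$R{\left(z,C \right)} = \frac{1}{5 z}$
$9789 - R{\left(76,Q \right)} = 9789 - \frac{1}{5 \cdot 76} = 9789 - \frac{1}{5} \cdot \frac{1}{76} = 9789 - \frac{1}{380} = \frac{3719819}{380}$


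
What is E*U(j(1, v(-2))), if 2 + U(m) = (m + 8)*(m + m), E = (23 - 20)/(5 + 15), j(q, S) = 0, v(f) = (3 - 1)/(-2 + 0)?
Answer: -3/10 ≈ -0.30000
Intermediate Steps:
v(f) = -1 (v(f) = 2/(-2) = 2*(-½) = -1)
E = 3/20 ≈ 0.15000
U(m) = -2 + 2*m*(8 + m) (U(m) = -2 + (m + 8)*(m + m) = -2 + (8 + m)*(2*m) = -2 + 2*m*(8 + m))
E*U(j(1, v(-2))) = 3*(-2 + 2*0² + 16*0)/20 = 3*(-2 + 2*0 + 0)/20 = 3*(-2 + 0 + 0)/20 = (3/20)*(-2) = -3/10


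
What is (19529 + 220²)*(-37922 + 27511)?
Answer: -707208819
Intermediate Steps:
(19529 + 220²)*(-37922 + 27511) = (19529 + 48400)*(-10411) = 67929*(-10411) = -707208819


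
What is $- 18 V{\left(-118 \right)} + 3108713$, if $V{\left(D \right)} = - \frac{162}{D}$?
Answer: $\frac{183412609}{59} \approx 3.1087 \cdot 10^{6}$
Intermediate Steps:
$- 18 V{\left(-118 \right)} + 3108713 = - 18 \left(- \frac{162}{-118}\right) + 3108713 = - 18 \left(\left(-162\right) \left(- \frac{1}{118}\right)\right) + 3108713 = \left(-18\right) \frac{81}{59} + 3108713 = - \frac{1458}{59} + 3108713 = \frac{183412609}{59}$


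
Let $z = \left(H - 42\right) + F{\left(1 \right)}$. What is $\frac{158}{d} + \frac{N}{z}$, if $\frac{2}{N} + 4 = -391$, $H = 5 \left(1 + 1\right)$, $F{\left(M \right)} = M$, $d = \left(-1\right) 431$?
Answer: $- \frac{1933848}{5277595} \approx -0.36643$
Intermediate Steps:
$d = -431$
$H = 10$ ($H = 5 \cdot 2 = 10$)
$z = -31$ ($z = \left(10 - 42\right) + 1 = -32 + 1 = -31$)
$N = - \frac{2}{395}$ ($N = \frac{2}{-4 - 391} = \frac{2}{-395} = 2 \left(- \frac{1}{395}\right) = - \frac{2}{395} \approx -0.0050633$)
$\frac{158}{d} + \frac{N}{z} = \frac{158}{-431} - \frac{2}{395 \left(-31\right)} = 158 \left(- \frac{1}{431}\right) - - \frac{2}{12245} = - \frac{158}{431} + \frac{2}{12245} = - \frac{1933848}{5277595}$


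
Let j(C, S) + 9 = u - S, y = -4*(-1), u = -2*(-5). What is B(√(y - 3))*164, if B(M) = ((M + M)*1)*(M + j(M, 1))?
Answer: 328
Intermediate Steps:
u = 10
y = 4
j(C, S) = 1 - S (j(C, S) = -9 + (10 - S) = 1 - S)
B(M) = 2*M² (B(M) = ((M + M)*1)*(M + (1 - 1*1)) = ((2*M)*1)*(M + (1 - 1)) = (2*M)*(M + 0) = (2*M)*M = 2*M²)
B(√(y - 3))*164 = (2*(√(4 - 3))²)*164 = (2*(√1)²)*164 = (2*1²)*164 = (2*1)*164 = 2*164 = 328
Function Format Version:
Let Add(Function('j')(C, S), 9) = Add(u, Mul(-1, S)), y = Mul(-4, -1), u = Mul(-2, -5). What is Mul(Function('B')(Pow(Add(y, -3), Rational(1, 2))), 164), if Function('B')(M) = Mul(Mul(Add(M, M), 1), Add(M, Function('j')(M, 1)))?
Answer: 328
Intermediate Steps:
u = 10
y = 4
Function('j')(C, S) = Add(1, Mul(-1, S)) (Function('j')(C, S) = Add(-9, Add(10, Mul(-1, S))) = Add(1, Mul(-1, S)))
Function('B')(M) = Mul(2, Pow(M, 2)) (Function('B')(M) = Mul(Mul(Add(M, M), 1), Add(M, Add(1, Mul(-1, 1)))) = Mul(Mul(Mul(2, M), 1), Add(M, Add(1, -1))) = Mul(Mul(2, M), Add(M, 0)) = Mul(Mul(2, M), M) = Mul(2, Pow(M, 2)))
Mul(Function('B')(Pow(Add(y, -3), Rational(1, 2))), 164) = Mul(Mul(2, Pow(Pow(Add(4, -3), Rational(1, 2)), 2)), 164) = Mul(Mul(2, Pow(Pow(1, Rational(1, 2)), 2)), 164) = Mul(Mul(2, Pow(1, 2)), 164) = Mul(Mul(2, 1), 164) = Mul(2, 164) = 328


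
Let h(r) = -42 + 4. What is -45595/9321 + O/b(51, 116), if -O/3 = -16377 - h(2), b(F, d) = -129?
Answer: -154256404/400803 ≈ -384.87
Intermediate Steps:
h(r) = -38
O = 49017 (O = -3*(-16377 - 1*(-38)) = -3*(-16377 + 38) = -3*(-16339) = 49017)
-45595/9321 + O/b(51, 116) = -45595/9321 + 49017/(-129) = -45595*1/9321 + 49017*(-1/129) = -45595/9321 - 16339/43 = -154256404/400803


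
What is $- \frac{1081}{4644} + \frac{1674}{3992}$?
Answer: $\frac{216169}{1158678} \approx 0.18657$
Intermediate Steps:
$- \frac{1081}{4644} + \frac{1674}{3992} = \left(-1081\right) \frac{1}{4644} + 1674 \cdot \frac{1}{3992} = - \frac{1081}{4644} + \frac{837}{1996} = \frac{216169}{1158678}$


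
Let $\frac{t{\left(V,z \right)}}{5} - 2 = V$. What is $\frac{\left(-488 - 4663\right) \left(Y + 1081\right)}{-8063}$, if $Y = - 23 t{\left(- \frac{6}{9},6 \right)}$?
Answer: $\frac{434401}{733} \approx 592.63$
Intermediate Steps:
$t{\left(V,z \right)} = 10 + 5 V$
$Y = - \frac{460}{3}$ ($Y = - 23 \left(10 + 5 \left(- \frac{6}{9}\right)\right) = - 23 \left(10 + 5 \left(\left(-6\right) \frac{1}{9}\right)\right) = - 23 \left(10 + 5 \left(- \frac{2}{3}\right)\right) = - 23 \left(10 - \frac{10}{3}\right) = \left(-23\right) \frac{20}{3} = - \frac{460}{3} \approx -153.33$)
$\frac{\left(-488 - 4663\right) \left(Y + 1081\right)}{-8063} = \frac{\left(-488 - 4663\right) \left(- \frac{460}{3} + 1081\right)}{-8063} = \left(-5151\right) \frac{2783}{3} \left(- \frac{1}{8063}\right) = \left(-4778411\right) \left(- \frac{1}{8063}\right) = \frac{434401}{733}$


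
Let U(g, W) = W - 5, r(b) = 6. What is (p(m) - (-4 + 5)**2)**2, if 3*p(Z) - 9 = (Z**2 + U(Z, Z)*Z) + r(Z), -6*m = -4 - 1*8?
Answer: 100/9 ≈ 11.111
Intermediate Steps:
m = 2 (m = -(-4 - 1*8)/6 = -(-4 - 8)/6 = -1/6*(-12) = 2)
U(g, W) = -5 + W
p(Z) = 5 + Z**2/3 + Z*(-5 + Z)/3 (p(Z) = 3 + ((Z**2 + (-5 + Z)*Z) + 6)/3 = 3 + ((Z**2 + Z*(-5 + Z)) + 6)/3 = 3 + (6 + Z**2 + Z*(-5 + Z))/3 = 3 + (2 + Z**2/3 + Z*(-5 + Z)/3) = 5 + Z**2/3 + Z*(-5 + Z)/3)
(p(m) - (-4 + 5)**2)**2 = ((5 + (1/3)*2**2 + (1/3)*2*(-5 + 2)) - (-4 + 5)**2)**2 = ((5 + (1/3)*4 + (1/3)*2*(-3)) - 1*1**2)**2 = ((5 + 4/3 - 2) - 1*1)**2 = (13/3 - 1)**2 = (10/3)**2 = 100/9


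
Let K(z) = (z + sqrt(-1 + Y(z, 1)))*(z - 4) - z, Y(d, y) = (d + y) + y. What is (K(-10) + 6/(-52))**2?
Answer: 13994145/676 - 163674*I/13 ≈ 20701.0 - 12590.0*I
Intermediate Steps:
Y(d, y) = d + 2*y
K(z) = -z + (-4 + z)*(z + sqrt(1 + z)) (K(z) = (z + sqrt(-1 + (z + 2*1)))*(z - 4) - z = (z + sqrt(-1 + (z + 2)))*(-4 + z) - z = (z + sqrt(-1 + (2 + z)))*(-4 + z) - z = (z + sqrt(1 + z))*(-4 + z) - z = (-4 + z)*(z + sqrt(1 + z)) - z = -z + (-4 + z)*(z + sqrt(1 + z)))
(K(-10) + 6/(-52))**2 = (((-10)**2 - 5*(-10) - 4*sqrt(1 - 10) - 10*sqrt(1 - 10)) + 6/(-52))**2 = ((100 + 50 - 12*I - 30*I) + 6*(-1/52))**2 = ((100 + 50 - 12*I - 30*I) - 3/26)**2 = ((150 - 42*I) - 3/26)**2 = (3897/26 - 42*I)**2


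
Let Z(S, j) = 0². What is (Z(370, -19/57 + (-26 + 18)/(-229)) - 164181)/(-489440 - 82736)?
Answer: 164181/572176 ≈ 0.28694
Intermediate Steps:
Z(S, j) = 0
(Z(370, -19/57 + (-26 + 18)/(-229)) - 164181)/(-489440 - 82736) = (0 - 164181)/(-489440 - 82736) = -164181/(-572176) = -164181*(-1/572176) = 164181/572176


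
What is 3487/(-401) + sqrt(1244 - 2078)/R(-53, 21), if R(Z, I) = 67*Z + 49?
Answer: -3487/401 - I*sqrt(834)/3502 ≈ -8.6958 - 0.0082465*I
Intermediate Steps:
R(Z, I) = 49 + 67*Z
3487/(-401) + sqrt(1244 - 2078)/R(-53, 21) = 3487/(-401) + sqrt(1244 - 2078)/(49 + 67*(-53)) = 3487*(-1/401) + sqrt(-834)/(49 - 3551) = -3487/401 + (I*sqrt(834))/(-3502) = -3487/401 + (I*sqrt(834))*(-1/3502) = -3487/401 - I*sqrt(834)/3502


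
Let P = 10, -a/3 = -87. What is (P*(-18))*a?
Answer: -46980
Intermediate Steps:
a = 261 (a = -3*(-87) = 261)
(P*(-18))*a = (10*(-18))*261 = -180*261 = -46980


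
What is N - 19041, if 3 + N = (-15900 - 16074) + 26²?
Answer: -50342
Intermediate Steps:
N = -31301 (N = -3 + ((-15900 - 16074) + 26²) = -3 + (-31974 + 676) = -3 - 31298 = -31301)
N - 19041 = -31301 - 19041 = -50342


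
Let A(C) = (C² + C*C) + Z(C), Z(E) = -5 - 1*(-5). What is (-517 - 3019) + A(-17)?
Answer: -2958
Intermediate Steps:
Z(E) = 0 (Z(E) = -5 + 5 = 0)
A(C) = 2*C² (A(C) = (C² + C*C) + 0 = (C² + C²) + 0 = 2*C² + 0 = 2*C²)
(-517 - 3019) + A(-17) = (-517 - 3019) + 2*(-17)² = -3536 + 2*289 = -3536 + 578 = -2958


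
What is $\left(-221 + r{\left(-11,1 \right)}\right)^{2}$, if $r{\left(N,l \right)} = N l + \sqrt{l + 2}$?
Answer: $\left(232 - \sqrt{3}\right)^{2} \approx 53023.0$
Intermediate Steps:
$r{\left(N,l \right)} = \sqrt{2 + l} + N l$ ($r{\left(N,l \right)} = N l + \sqrt{2 + l} = \sqrt{2 + l} + N l$)
$\left(-221 + r{\left(-11,1 \right)}\right)^{2} = \left(-221 + \left(\sqrt{2 + 1} - 11\right)\right)^{2} = \left(-221 - \left(11 - \sqrt{3}\right)\right)^{2} = \left(-232 + \sqrt{3}\right)^{2}$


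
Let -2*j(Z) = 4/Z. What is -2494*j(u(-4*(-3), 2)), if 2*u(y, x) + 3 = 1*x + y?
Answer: 9976/11 ≈ 906.91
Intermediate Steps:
u(y, x) = -3/2 + x/2 + y/2 (u(y, x) = -3/2 + (1*x + y)/2 = -3/2 + (x + y)/2 = -3/2 + (x/2 + y/2) = -3/2 + x/2 + y/2)
j(Z) = -2/Z
-2494*j(u(-4*(-3), 2)) = -(-4988)/(-3/2 + (1/2)*2 + (-4*(-3))/2) = -(-4988)/(-3/2 + 1 + (1/2)*12) = -(-4988)/(-3/2 + 1 + 6) = -(-4988)/11/2 = -(-4988)*2/11 = -2494*(-4/11) = 9976/11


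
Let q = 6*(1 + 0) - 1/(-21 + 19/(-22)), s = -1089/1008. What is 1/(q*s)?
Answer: -13468/87967 ≈ -0.15310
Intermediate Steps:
s = -121/112 (s = -1089*1/1008 = -121/112 ≈ -1.0804)
q = 2908/481 (q = 6*1 - 1/(-21 + 19*(-1/22)) = 6 - 1/(-21 - 19/22) = 6 - 1/(-481/22) = 6 - 1*(-22/481) = 6 + 22/481 = 2908/481 ≈ 6.0457)
1/(q*s) = 1/((2908/481)*(-121/112)) = 1/(-87967/13468) = -13468/87967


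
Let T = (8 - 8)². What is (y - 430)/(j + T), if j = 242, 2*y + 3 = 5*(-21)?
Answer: -2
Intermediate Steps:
y = -54 (y = -3/2 + (5*(-21))/2 = -3/2 + (½)*(-105) = -3/2 - 105/2 = -54)
T = 0 (T = 0² = 0)
(y - 430)/(j + T) = (-54 - 430)/(242 + 0) = -484/242 = -484*1/242 = -2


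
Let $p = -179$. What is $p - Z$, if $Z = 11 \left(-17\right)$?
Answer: $8$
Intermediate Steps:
$Z = -187$
$p - Z = -179 - -187 = -179 + 187 = 8$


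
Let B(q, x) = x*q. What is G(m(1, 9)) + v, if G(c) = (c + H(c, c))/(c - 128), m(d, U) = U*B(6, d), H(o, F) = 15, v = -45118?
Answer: -3338801/74 ≈ -45119.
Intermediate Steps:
B(q, x) = q*x
m(d, U) = 6*U*d (m(d, U) = U*(6*d) = 6*U*d)
G(c) = (15 + c)/(-128 + c) (G(c) = (c + 15)/(c - 128) = (15 + c)/(-128 + c))
G(m(1, 9)) + v = (15 + 6*9*1)/(-128 + 6*9*1) - 45118 = (15 + 54)/(-128 + 54) - 45118 = 69/(-74) - 45118 = -1/74*69 - 45118 = -69/74 - 45118 = -3338801/74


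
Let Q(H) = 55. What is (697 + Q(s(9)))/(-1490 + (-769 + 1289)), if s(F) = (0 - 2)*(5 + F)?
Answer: -376/485 ≈ -0.77526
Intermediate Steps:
s(F) = -10 - 2*F (s(F) = -2*(5 + F) = -10 - 2*F)
(697 + Q(s(9)))/(-1490 + (-769 + 1289)) = (697 + 55)/(-1490 + (-769 + 1289)) = 752/(-1490 + 520) = 752/(-970) = 752*(-1/970) = -376/485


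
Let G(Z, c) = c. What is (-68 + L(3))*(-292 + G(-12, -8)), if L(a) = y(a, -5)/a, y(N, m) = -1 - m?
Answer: 20000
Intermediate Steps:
L(a) = 4/a (L(a) = (-1 - 1*(-5))/a = (-1 + 5)/a = 4/a)
(-68 + L(3))*(-292 + G(-12, -8)) = (-68 + 4/3)*(-292 - 8) = (-68 + 4*(⅓))*(-300) = (-68 + 4/3)*(-300) = -200/3*(-300) = 20000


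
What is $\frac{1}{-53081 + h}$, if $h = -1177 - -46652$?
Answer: $- \frac{1}{7606} \approx -0.00013148$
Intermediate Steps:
$h = 45475$ ($h = -1177 + 46652 = 45475$)
$\frac{1}{-53081 + h} = \frac{1}{-53081 + 45475} = \frac{1}{-7606} = - \frac{1}{7606}$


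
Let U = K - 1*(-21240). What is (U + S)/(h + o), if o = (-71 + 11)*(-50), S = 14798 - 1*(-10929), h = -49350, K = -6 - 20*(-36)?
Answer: -47681/46350 ≈ -1.0287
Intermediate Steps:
K = 714 (K = -6 + 720 = 714)
S = 25727 (S = 14798 + 10929 = 25727)
o = 3000 (o = -60*(-50) = 3000)
U = 21954 (U = 714 - 1*(-21240) = 714 + 21240 = 21954)
(U + S)/(h + o) = (21954 + 25727)/(-49350 + 3000) = 47681/(-46350) = 47681*(-1/46350) = -47681/46350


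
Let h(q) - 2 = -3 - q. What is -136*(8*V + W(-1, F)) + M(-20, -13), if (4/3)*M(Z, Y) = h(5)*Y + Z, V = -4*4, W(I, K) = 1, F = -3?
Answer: 34631/2 ≈ 17316.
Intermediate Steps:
h(q) = -1 - q (h(q) = 2 + (-3 - q) = -1 - q)
V = -16
M(Z, Y) = -9*Y/2 + 3*Z/4 (M(Z, Y) = 3*((-1 - 1*5)*Y + Z)/4 = 3*((-1 - 5)*Y + Z)/4 = 3*(-6*Y + Z)/4 = 3*(Z - 6*Y)/4 = -9*Y/2 + 3*Z/4)
-136*(8*V + W(-1, F)) + M(-20, -13) = -136*(8*(-16) + 1) + (-9/2*(-13) + (3/4)*(-20)) = -136*(-128 + 1) + (117/2 - 15) = -136*(-127) + 87/2 = 17272 + 87/2 = 34631/2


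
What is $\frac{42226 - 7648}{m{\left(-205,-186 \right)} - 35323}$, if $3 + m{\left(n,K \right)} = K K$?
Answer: $- \frac{17289}{365} \approx -47.367$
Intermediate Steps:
$m{\left(n,K \right)} = -3 + K^{2}$ ($m{\left(n,K \right)} = -3 + K K = -3 + K^{2}$)
$\frac{42226 - 7648}{m{\left(-205,-186 \right)} - 35323} = \frac{42226 - 7648}{\left(-3 + \left(-186\right)^{2}\right) - 35323} = \frac{34578}{\left(-3 + 34596\right) - 35323} = \frac{34578}{34593 - 35323} = \frac{34578}{-730} = 34578 \left(- \frac{1}{730}\right) = - \frac{17289}{365}$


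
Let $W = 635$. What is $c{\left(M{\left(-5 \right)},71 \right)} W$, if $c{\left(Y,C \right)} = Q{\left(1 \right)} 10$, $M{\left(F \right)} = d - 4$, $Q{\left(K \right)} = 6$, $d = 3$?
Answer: $38100$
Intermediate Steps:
$M{\left(F \right)} = -1$ ($M{\left(F \right)} = 3 - 4 = -1$)
$c{\left(Y,C \right)} = 60$ ($c{\left(Y,C \right)} = 6 \cdot 10 = 60$)
$c{\left(M{\left(-5 \right)},71 \right)} W = 60 \cdot 635 = 38100$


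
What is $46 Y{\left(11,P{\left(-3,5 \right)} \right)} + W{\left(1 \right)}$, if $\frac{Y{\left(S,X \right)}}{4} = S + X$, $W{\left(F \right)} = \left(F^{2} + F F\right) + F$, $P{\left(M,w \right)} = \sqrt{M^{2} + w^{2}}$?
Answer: $2027 + 184 \sqrt{34} \approx 3099.9$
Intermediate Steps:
$W{\left(F \right)} = F + 2 F^{2}$ ($W{\left(F \right)} = \left(F^{2} + F^{2}\right) + F = 2 F^{2} + F = F + 2 F^{2}$)
$Y{\left(S,X \right)} = 4 S + 4 X$ ($Y{\left(S,X \right)} = 4 \left(S + X\right) = 4 S + 4 X$)
$46 Y{\left(11,P{\left(-3,5 \right)} \right)} + W{\left(1 \right)} = 46 \left(4 \cdot 11 + 4 \sqrt{\left(-3\right)^{2} + 5^{2}}\right) + 1 \left(1 + 2 \cdot 1\right) = 46 \left(44 + 4 \sqrt{9 + 25}\right) + 1 \left(1 + 2\right) = 46 \left(44 + 4 \sqrt{34}\right) + 1 \cdot 3 = \left(2024 + 184 \sqrt{34}\right) + 3 = 2027 + 184 \sqrt{34}$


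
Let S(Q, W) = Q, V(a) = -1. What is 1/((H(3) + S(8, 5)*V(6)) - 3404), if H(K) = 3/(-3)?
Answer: -1/3413 ≈ -0.00029300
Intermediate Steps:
H(K) = -1 (H(K) = 3*(-⅓) = -1)
1/((H(3) + S(8, 5)*V(6)) - 3404) = 1/((-1 + 8*(-1)) - 3404) = 1/((-1 - 8) - 3404) = 1/(-9 - 3404) = 1/(-3413) = -1/3413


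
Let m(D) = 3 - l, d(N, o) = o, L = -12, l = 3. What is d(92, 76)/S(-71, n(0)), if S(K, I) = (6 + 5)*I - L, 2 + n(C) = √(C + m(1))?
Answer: -38/5 ≈ -7.6000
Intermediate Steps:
m(D) = 0 (m(D) = 3 - 1*3 = 3 - 3 = 0)
n(C) = -2 + √C (n(C) = -2 + √(C + 0) = -2 + √C)
S(K, I) = 12 + 11*I (S(K, I) = (6 + 5)*I - 1*(-12) = 11*I + 12 = 12 + 11*I)
d(92, 76)/S(-71, n(0)) = 76/(12 + 11*(-2 + √0)) = 76/(12 + 11*(-2 + 0)) = 76/(12 + 11*(-2)) = 76/(12 - 22) = 76/(-10) = 76*(-⅒) = -38/5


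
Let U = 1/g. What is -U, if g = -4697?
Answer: 1/4697 ≈ 0.00021290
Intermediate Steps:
U = -1/4697 (U = 1/(-4697) = -1/4697 ≈ -0.00021290)
-U = -1*(-1/4697) = 1/4697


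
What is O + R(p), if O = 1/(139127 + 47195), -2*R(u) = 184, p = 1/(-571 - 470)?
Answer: -17141623/186322 ≈ -92.000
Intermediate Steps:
p = -1/1041 (p = 1/(-1041) = -1/1041 ≈ -0.00096061)
R(u) = -92 (R(u) = -1/2*184 = -92)
O = 1/186322 ≈ 5.3671e-6
O + R(p) = 1/186322 - 92 = -17141623/186322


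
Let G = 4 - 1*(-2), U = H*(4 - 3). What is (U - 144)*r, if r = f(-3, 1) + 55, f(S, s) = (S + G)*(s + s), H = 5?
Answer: -8479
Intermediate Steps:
U = 5 (U = 5*(4 - 3) = 5*1 = 5)
G = 6 (G = 4 + 2 = 6)
f(S, s) = 2*s*(6 + S) (f(S, s) = (S + 6)*(s + s) = (6 + S)*(2*s) = 2*s*(6 + S))
r = 61 (r = 2*1*(6 - 3) + 55 = 2*1*3 + 55 = 6 + 55 = 61)
(U - 144)*r = (5 - 144)*61 = -139*61 = -8479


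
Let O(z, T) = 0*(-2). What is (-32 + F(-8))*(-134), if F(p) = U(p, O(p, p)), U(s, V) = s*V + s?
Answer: 5360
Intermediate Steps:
O(z, T) = 0
U(s, V) = s + V*s (U(s, V) = V*s + s = s + V*s)
F(p) = p (F(p) = p*(1 + 0) = p*1 = p)
(-32 + F(-8))*(-134) = (-32 - 8)*(-134) = -40*(-134) = 5360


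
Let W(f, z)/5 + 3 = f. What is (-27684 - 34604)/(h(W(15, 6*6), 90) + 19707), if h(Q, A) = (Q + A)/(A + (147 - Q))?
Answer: -3674992/1162763 ≈ -3.1606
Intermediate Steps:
W(f, z) = -15 + 5*f
h(Q, A) = (A + Q)/(147 + A - Q)
(-27684 - 34604)/(h(W(15, 6*6), 90) + 19707) = (-27684 - 34604)/((90 + (-15 + 5*15))/(147 + 90 - (-15 + 5*15)) + 19707) = -62288/((90 + (-15 + 75))/(147 + 90 - (-15 + 75)) + 19707) = -62288/((90 + 60)/(147 + 90 - 1*60) + 19707) = -62288/(150/(147 + 90 - 60) + 19707) = -62288/(150/177 + 19707) = -62288/((1/177)*150 + 19707) = -62288/(50/59 + 19707) = -62288/1162763/59 = -62288*59/1162763 = -3674992/1162763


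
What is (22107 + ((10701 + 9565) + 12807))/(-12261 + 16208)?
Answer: 55180/3947 ≈ 13.980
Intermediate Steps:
(22107 + ((10701 + 9565) + 12807))/(-12261 + 16208) = (22107 + (20266 + 12807))/3947 = (22107 + 33073)*(1/3947) = 55180*(1/3947) = 55180/3947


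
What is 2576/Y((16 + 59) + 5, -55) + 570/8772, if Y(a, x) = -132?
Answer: -938393/48246 ≈ -19.450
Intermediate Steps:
2576/Y((16 + 59) + 5, -55) + 570/8772 = 2576/(-132) + 570/8772 = 2576*(-1/132) + 570*(1/8772) = -644/33 + 95/1462 = -938393/48246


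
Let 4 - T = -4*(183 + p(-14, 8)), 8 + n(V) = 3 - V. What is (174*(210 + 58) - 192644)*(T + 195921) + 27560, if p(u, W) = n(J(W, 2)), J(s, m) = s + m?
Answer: -28705493604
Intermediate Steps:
J(s, m) = m + s
n(V) = -5 - V (n(V) = -8 + (3 - V) = -5 - V)
p(u, W) = -7 - W (p(u, W) = -5 - (2 + W) = -5 + (-2 - W) = -7 - W)
T = 676 (T = 4 - (-4)*(183 + (-7 - 1*8)) = 4 - (-4)*(183 + (-7 - 8)) = 4 - (-4)*(183 - 15) = 4 - (-4)*168 = 4 - 1*(-672) = 4 + 672 = 676)
(174*(210 + 58) - 192644)*(T + 195921) + 27560 = (174*(210 + 58) - 192644)*(676 + 195921) + 27560 = (174*268 - 192644)*196597 + 27560 = (46632 - 192644)*196597 + 27560 = -146012*196597 + 27560 = -28705521164 + 27560 = -28705493604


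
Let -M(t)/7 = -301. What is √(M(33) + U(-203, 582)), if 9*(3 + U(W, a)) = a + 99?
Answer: √19617/3 ≈ 46.687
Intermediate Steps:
M(t) = 2107 (M(t) = -7*(-301) = 2107)
U(W, a) = 8 + a/9 (U(W, a) = -3 + (a + 99)/9 = -3 + (99 + a)/9 = -3 + (11 + a/9) = 8 + a/9)
√(M(33) + U(-203, 582)) = √(2107 + (8 + (⅑)*582)) = √(2107 + (8 + 194/3)) = √(2107 + 218/3) = √(6539/3) = √19617/3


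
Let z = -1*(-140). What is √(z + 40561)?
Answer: √40701 ≈ 201.74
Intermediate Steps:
z = 140
√(z + 40561) = √(140 + 40561) = √40701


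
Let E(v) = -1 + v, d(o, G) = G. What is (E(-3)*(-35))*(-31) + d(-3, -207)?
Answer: -4547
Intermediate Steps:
(E(-3)*(-35))*(-31) + d(-3, -207) = ((-1 - 3)*(-35))*(-31) - 207 = -4*(-35)*(-31) - 207 = 140*(-31) - 207 = -4340 - 207 = -4547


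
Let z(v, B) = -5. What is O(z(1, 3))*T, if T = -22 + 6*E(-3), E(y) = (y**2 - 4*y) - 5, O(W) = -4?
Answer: -296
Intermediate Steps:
E(y) = -5 + y**2 - 4*y
T = 74 (T = -22 + 6*(-5 + (-3)**2 - 4*(-3)) = -22 + 6*(-5 + 9 + 12) = -22 + 6*16 = -22 + 96 = 74)
O(z(1, 3))*T = -4*74 = -296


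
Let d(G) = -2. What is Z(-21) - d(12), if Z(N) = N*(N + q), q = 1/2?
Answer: 865/2 ≈ 432.50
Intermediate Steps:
q = ½ ≈ 0.50000
Z(N) = N*(½ + N) (Z(N) = N*(N + ½) = N*(½ + N))
Z(-21) - d(12) = -21*(½ - 21) - 1*(-2) = -21*(-41/2) + 2 = 861/2 + 2 = 865/2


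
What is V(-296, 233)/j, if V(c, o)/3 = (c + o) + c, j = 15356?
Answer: -1077/15356 ≈ -0.070135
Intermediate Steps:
V(c, o) = 3*o + 6*c (V(c, o) = 3*((c + o) + c) = 3*(o + 2*c) = 3*o + 6*c)
V(-296, 233)/j = (3*233 + 6*(-296))/15356 = (699 - 1776)*(1/15356) = -1077*1/15356 = -1077/15356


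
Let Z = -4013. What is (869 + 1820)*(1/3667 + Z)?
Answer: -39570436630/3667 ≈ -1.0791e+7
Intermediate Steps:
(869 + 1820)*(1/3667 + Z) = (869 + 1820)*(1/3667 - 4013) = 2689*(1/3667 - 4013) = 2689*(-14715670/3667) = -39570436630/3667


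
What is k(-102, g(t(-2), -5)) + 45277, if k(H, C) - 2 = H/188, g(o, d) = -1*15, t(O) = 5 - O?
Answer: 4256175/94 ≈ 45278.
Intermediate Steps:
g(o, d) = -15
k(H, C) = 2 + H/188
k(-102, g(t(-2), -5)) + 45277 = (2 + (1/188)*(-102)) + 45277 = (2 - 51/94) + 45277 = 137/94 + 45277 = 4256175/94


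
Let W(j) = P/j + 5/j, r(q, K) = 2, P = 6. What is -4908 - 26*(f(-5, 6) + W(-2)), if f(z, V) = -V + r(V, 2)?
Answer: -4661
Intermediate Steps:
W(j) = 11/j (W(j) = 6/j + 5/j = 11/j)
f(z, V) = 2 - V (f(z, V) = -V + 2 = 2 - V)
-4908 - 26*(f(-5, 6) + W(-2)) = -4908 - 26*((2 - 1*6) + 11/(-2)) = -4908 - 26*((2 - 6) + 11*(-1/2)) = -4908 - 26*(-4 - 11/2) = -4908 - 26*(-19)/2 = -4908 - 1*(-247) = -4908 + 247 = -4661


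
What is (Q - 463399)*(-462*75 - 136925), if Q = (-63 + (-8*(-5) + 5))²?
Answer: 79452093125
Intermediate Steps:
Q = 324 (Q = (-63 + (40 + 5))² = (-63 + 45)² = (-18)² = 324)
(Q - 463399)*(-462*75 - 136925) = (324 - 463399)*(-462*75 - 136925) = -463075*(-34650 - 136925) = -463075*(-171575) = 79452093125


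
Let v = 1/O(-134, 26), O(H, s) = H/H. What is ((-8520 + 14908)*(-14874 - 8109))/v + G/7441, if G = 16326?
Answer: -1092453404838/7441 ≈ -1.4682e+8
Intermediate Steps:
O(H, s) = 1
v = 1 (v = 1/1 = 1)
((-8520 + 14908)*(-14874 - 8109))/v + G/7441 = ((-8520 + 14908)*(-14874 - 8109))/1 + 16326/7441 = (6388*(-22983))*1 + 16326*(1/7441) = -146815404*1 + 16326/7441 = -146815404 + 16326/7441 = -1092453404838/7441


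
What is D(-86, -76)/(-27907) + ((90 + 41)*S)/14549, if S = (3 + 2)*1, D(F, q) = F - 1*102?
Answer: 21014297/406018943 ≈ 0.051757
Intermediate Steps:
D(F, q) = -102 + F (D(F, q) = F - 102 = -102 + F)
S = 5 (S = 5*1 = 5)
D(-86, -76)/(-27907) + ((90 + 41)*S)/14549 = (-102 - 86)/(-27907) + ((90 + 41)*5)/14549 = -188*(-1/27907) + (131*5)*(1/14549) = 188/27907 + 655*(1/14549) = 188/27907 + 655/14549 = 21014297/406018943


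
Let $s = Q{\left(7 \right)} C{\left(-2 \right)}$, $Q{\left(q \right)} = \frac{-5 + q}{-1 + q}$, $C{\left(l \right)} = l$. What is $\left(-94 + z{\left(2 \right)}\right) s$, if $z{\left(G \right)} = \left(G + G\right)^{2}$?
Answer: $52$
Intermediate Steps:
$Q{\left(q \right)} = \frac{-5 + q}{-1 + q}$
$z{\left(G \right)} = 4 G^{2}$ ($z{\left(G \right)} = \left(2 G\right)^{2} = 4 G^{2}$)
$s = - \frac{2}{3}$ ($s = \frac{-5 + 7}{-1 + 7} \left(-2\right) = \frac{1}{6} \cdot 2 \left(-2\right) = \frac{1}{3} \left(-2\right) = - \frac{2}{3} \approx -0.66667$)
$\left(-94 + z{\left(2 \right)}\right) s = \left(-94 + 4 \cdot 2^{2}\right) \left(- \frac{2}{3}\right) = \left(-94 + 4 \cdot 4\right) \left(- \frac{2}{3}\right) = \left(-94 + 16\right) \left(- \frac{2}{3}\right) = \left(-78\right) \left(- \frac{2}{3}\right) = 52$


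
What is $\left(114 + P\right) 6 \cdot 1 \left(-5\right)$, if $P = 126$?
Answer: $-7200$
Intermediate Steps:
$\left(114 + P\right) 6 \cdot 1 \left(-5\right) = \left(114 + 126\right) 6 \cdot 1 \left(-5\right) = 240 \cdot 6 \left(-5\right) = 240 \left(-30\right) = -7200$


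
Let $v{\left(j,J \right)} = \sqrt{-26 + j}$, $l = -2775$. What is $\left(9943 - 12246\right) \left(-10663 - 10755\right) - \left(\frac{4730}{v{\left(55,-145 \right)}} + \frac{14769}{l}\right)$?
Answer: $\frac{45626234873}{925} - \frac{4730 \sqrt{29}}{29} \approx 4.9325 \cdot 10^{7}$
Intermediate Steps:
$\left(9943 - 12246\right) \left(-10663 - 10755\right) - \left(\frac{4730}{v{\left(55,-145 \right)}} + \frac{14769}{l}\right) = \left(9943 - 12246\right) \left(-10663 - 10755\right) - \left(- \frac{4923}{925} + \frac{4730}{\sqrt{-26 + 55}}\right) = \left(-2303\right) \left(-21418\right) - \left(- \frac{4923}{925} + \frac{4730}{\sqrt{29}}\right) = 49325654 + \left(- 4730 \frac{\sqrt{29}}{29} + \frac{4923}{925}\right) = 49325654 + \left(- \frac{4730 \sqrt{29}}{29} + \frac{4923}{925}\right) = 49325654 + \left(\frac{4923}{925} - \frac{4730 \sqrt{29}}{29}\right) = \frac{45626234873}{925} - \frac{4730 \sqrt{29}}{29}$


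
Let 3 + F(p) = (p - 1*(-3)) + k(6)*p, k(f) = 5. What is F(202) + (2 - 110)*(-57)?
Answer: 7368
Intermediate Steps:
F(p) = 6*p (F(p) = -3 + ((p - 1*(-3)) + 5*p) = -3 + ((p + 3) + 5*p) = -3 + ((3 + p) + 5*p) = -3 + (3 + 6*p) = 6*p)
F(202) + (2 - 110)*(-57) = 6*202 + (2 - 110)*(-57) = 1212 - 108*(-57) = 1212 + 6156 = 7368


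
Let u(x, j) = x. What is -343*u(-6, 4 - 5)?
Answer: 2058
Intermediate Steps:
-343*u(-6, 4 - 5) = -343*(-6) = 2058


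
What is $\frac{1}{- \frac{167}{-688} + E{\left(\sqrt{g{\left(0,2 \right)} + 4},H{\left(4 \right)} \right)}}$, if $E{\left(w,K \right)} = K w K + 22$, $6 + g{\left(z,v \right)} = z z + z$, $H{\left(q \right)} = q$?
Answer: $\frac{10528464}{476533937} - \frac{7573504 i \sqrt{2}}{476533937} \approx 0.022094 - 0.022476 i$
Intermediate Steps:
$g{\left(z,v \right)} = -6 + z + z^{2}$ ($g{\left(z,v \right)} = -6 + \left(z z + z\right) = -6 + \left(z^{2} + z\right) = -6 + \left(z + z^{2}\right) = -6 + z + z^{2}$)
$E{\left(w,K \right)} = 22 + w K^{2}$ ($E{\left(w,K \right)} = w K^{2} + 22 = 22 + w K^{2}$)
$\frac{1}{- \frac{167}{-688} + E{\left(\sqrt{g{\left(0,2 \right)} + 4},H{\left(4 \right)} \right)}} = \frac{1}{- \frac{167}{-688} + \left(22 + \sqrt{\left(-6 + 0 + 0^{2}\right) + 4} \cdot 4^{2}\right)} = \frac{1}{\left(-167\right) \left(- \frac{1}{688}\right) + \left(22 + \sqrt{\left(-6 + 0 + 0\right) + 4} \cdot 16\right)} = \frac{1}{\frac{167}{688} + \left(22 + \sqrt{-6 + 4} \cdot 16\right)} = \frac{1}{\frac{167}{688} + \left(22 + \sqrt{-2} \cdot 16\right)} = \frac{1}{\frac{167}{688} + \left(22 + i \sqrt{2} \cdot 16\right)} = \frac{1}{\frac{167}{688} + \left(22 + 16 i \sqrt{2}\right)} = \frac{1}{\frac{15303}{688} + 16 i \sqrt{2}}$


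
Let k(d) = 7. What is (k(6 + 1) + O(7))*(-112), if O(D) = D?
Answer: -1568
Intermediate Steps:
(k(6 + 1) + O(7))*(-112) = (7 + 7)*(-112) = 14*(-112) = -1568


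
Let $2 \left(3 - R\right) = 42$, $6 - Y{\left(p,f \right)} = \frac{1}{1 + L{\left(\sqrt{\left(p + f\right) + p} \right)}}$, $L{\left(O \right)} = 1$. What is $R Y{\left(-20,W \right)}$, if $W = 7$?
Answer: $-99$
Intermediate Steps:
$Y{\left(p,f \right)} = \frac{11}{2}$ ($Y{\left(p,f \right)} = 6 - \frac{1}{1 + 1} = 6 - \frac{1}{2} = \frac{11}{2}$)
$R = -18$ ($R = 3 - 21 = -18$)
$R Y{\left(-20,W \right)} = \left(-18\right) \frac{11}{2} = -99$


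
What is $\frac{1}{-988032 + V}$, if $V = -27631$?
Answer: $- \frac{1}{1015663} \approx -9.8458 \cdot 10^{-7}$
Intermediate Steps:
$\frac{1}{-988032 + V} = \frac{1}{-988032 - 27631} = \frac{1}{-1015663} = - \frac{1}{1015663}$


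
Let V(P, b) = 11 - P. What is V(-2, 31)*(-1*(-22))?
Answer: 286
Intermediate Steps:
V(-2, 31)*(-1*(-22)) = (11 - 1*(-2))*(-1*(-22)) = (11 + 2)*22 = 13*22 = 286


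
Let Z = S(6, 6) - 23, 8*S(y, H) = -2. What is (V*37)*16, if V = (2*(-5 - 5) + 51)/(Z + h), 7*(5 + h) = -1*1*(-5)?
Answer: -513856/771 ≈ -666.48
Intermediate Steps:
S(y, H) = -¼ (S(y, H) = (⅛)*(-2) = -¼)
h = -30/7 (h = -5 + (-1*1*(-5))/7 = -5 + (-1*(-5))/7 = -5 + (⅐)*5 = -5 + 5/7 = -30/7 ≈ -4.2857)
Z = -93/4 (Z = -¼ - 23 = -93/4 ≈ -23.250)
V = -868/771 (V = (2*(-5 - 5) + 51)/(-93/4 - 30/7) = (2*(-10) + 51)/(-771/28) = (-20 + 51)*(-28/771) = 31*(-28/771) = -868/771 ≈ -1.1258)
(V*37)*16 = -868/771*37*16 = -32116/771*16 = -513856/771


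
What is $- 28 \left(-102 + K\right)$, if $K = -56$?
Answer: $4424$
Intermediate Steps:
$- 28 \left(-102 + K\right) = - 28 \left(-102 - 56\right) = \left(-28\right) \left(-158\right) = 4424$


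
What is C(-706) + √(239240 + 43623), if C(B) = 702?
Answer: 702 + √282863 ≈ 1233.8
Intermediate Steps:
C(-706) + √(239240 + 43623) = 702 + √(239240 + 43623) = 702 + √282863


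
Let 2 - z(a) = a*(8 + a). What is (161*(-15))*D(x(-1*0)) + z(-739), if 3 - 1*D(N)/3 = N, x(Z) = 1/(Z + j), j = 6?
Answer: -1121469/2 ≈ -5.6073e+5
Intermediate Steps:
z(a) = 2 - a*(8 + a)
x(Z) = 1/(6 + Z) (x(Z) = 1/(Z + 6) = 1/(6 + Z))
D(N) = 9 - 3*N
(161*(-15))*D(x(-1*0)) + z(-739) = (161*(-15))*(9 - 3/(6 - 1*0)) + (2 - 1*(-739)² - 8*(-739)) = -2415*(9 - 3/(6 + 0)) + (2 - 1*546121 + 5912) = -2415*(9 - 3/6) + (2 - 546121 + 5912) = -2415*(9 - 3*⅙) - 540207 = -2415*(9 - ½) - 540207 = -2415*17/2 - 540207 = -41055/2 - 540207 = -1121469/2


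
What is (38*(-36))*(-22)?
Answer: 30096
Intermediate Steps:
(38*(-36))*(-22) = -1368*(-22) = 30096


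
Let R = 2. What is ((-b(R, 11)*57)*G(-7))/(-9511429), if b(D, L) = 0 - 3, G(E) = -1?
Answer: 171/9511429 ≈ 1.7978e-5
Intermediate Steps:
b(D, L) = -3
((-b(R, 11)*57)*G(-7))/(-9511429) = ((-1*(-3)*57)*(-1))/(-9511429) = ((3*57)*(-1))*(-1/9511429) = (171*(-1))*(-1/9511429) = -171*(-1/9511429) = 171/9511429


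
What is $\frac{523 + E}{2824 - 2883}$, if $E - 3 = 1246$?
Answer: $- \frac{1772}{59} \approx -30.034$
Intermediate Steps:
$E = 1249$ ($E = 3 + 1246 = 1249$)
$\frac{523 + E}{2824 - 2883} = \frac{523 + 1249}{2824 - 2883} = \frac{1772}{-59} = 1772 \left(- \frac{1}{59}\right) = - \frac{1772}{59}$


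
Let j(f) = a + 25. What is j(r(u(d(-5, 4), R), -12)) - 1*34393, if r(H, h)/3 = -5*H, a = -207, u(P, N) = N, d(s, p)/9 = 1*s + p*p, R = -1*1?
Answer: -34575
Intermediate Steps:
R = -1
d(s, p) = 9*s + 9*p² (d(s, p) = 9*(1*s + p*p) = 9*(s + p²) = 9*s + 9*p²)
r(H, h) = -15*H (r(H, h) = 3*(-5*H) = -15*H)
j(f) = -182 (j(f) = -207 + 25 = -182)
j(r(u(d(-5, 4), R), -12)) - 1*34393 = -182 - 1*34393 = -182 - 34393 = -34575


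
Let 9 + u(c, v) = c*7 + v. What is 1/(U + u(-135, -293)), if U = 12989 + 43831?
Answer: 1/55573 ≈ 1.7994e-5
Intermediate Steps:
u(c, v) = -9 + v + 7*c (u(c, v) = -9 + (c*7 + v) = -9 + (7*c + v) = -9 + (v + 7*c) = -9 + v + 7*c)
U = 56820
1/(U + u(-135, -293)) = 1/(56820 + (-9 - 293 + 7*(-135))) = 1/(56820 + (-9 - 293 - 945)) = 1/(56820 - 1247) = 1/55573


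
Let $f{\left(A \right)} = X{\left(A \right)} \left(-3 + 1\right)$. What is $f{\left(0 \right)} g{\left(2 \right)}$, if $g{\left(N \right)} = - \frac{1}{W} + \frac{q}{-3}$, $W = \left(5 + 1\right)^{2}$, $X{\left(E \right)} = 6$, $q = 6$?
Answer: $\frac{73}{3} \approx 24.333$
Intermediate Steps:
$W = 36$ ($W = 6^{2} = 36$)
$f{\left(A \right)} = -12$ ($f{\left(A \right)} = 6 \left(-3 + 1\right) = 6 \left(-2\right) = -12$)
$g{\left(N \right)} = - \frac{73}{36}$ ($g{\left(N \right)} = - \frac{1}{36} + \frac{6}{-3} = \left(-1\right) \frac{1}{36} + 6 \left(- \frac{1}{3}\right) = - \frac{1}{36} - 2 = - \frac{73}{36}$)
$f{\left(0 \right)} g{\left(2 \right)} = \left(-12\right) \left(- \frac{73}{36}\right) = \frac{73}{3}$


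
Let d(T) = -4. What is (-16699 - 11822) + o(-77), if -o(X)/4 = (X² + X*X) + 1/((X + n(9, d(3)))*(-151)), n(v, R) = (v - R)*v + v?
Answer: -561976243/7399 ≈ -75953.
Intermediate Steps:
n(v, R) = v + v*(v - R) (n(v, R) = v*(v - R) + v = v + v*(v - R))
o(X) = -8*X² + 4/(151*(126 + X)) (o(X) = -4*((X² + X*X) + 1/((X + 9*(1 + 9 - 1*(-4)))*(-151))) = -4*((X² + X²) - 1/151/(X + 9*(1 + 9 + 4))) = -4*(2*X² - 1/151/(X + 9*14)) = -4*(2*X² - 1/151/(X + 126)) = -4*(2*X² - 1/151/(126 + X)) = -4*(2*X² - 1/(151*(126 + X))) = -8*X² + 4/(151*(126 + X)))
(-16699 - 11822) + o(-77) = (-16699 - 11822) + 4*(1 - 38052*(-77)² - 302*(-77)³)/(151*(126 - 77)) = -28521 + (4/151)*(1 - 38052*5929 - 302*(-456533))/49 = -28521 + (4/151)*(1/49)*(1 - 225610308 + 137872966) = -28521 + (4/151)*(1/49)*(-87737341) = -28521 - 350949364/7399 = -561976243/7399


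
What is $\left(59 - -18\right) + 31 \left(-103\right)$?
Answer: $-3116$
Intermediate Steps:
$\left(59 - -18\right) + 31 \left(-103\right) = \left(59 + 18\right) - 3193 = 77 - 3193 = -3116$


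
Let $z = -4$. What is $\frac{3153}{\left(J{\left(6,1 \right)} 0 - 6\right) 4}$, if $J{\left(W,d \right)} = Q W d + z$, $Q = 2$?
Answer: $- \frac{1051}{8} \approx -131.38$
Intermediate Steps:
$J{\left(W,d \right)} = -4 + 2 W d$ ($J{\left(W,d \right)} = 2 W d - 4 = -4 + 2 W d$)
$\frac{3153}{\left(J{\left(6,1 \right)} 0 - 6\right) 4} = \frac{3153}{\left(\left(-4 + 2 \cdot 6 \cdot 1\right) 0 - 6\right) 4} = \frac{3153}{\left(\left(-4 + 12\right) 0 - 6\right) 4} = \frac{3153}{\left(8 \cdot 0 - 6\right) 4} = \frac{3153}{\left(0 - 6\right) 4} = \frac{3153}{\left(-6\right) 4} = \frac{3153}{-24} = 3153 \left(- \frac{1}{24}\right) = - \frac{1051}{8}$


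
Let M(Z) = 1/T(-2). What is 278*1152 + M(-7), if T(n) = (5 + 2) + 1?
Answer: 2562049/8 ≈ 3.2026e+5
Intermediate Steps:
T(n) = 8 (T(n) = 7 + 1 = 8)
M(Z) = ⅛ (M(Z) = 1/8 = ⅛)
278*1152 + M(-7) = 278*1152 + ⅛ = 320256 + ⅛ = 2562049/8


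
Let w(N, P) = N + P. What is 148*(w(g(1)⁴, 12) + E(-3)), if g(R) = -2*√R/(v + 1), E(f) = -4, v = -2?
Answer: 3552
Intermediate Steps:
g(R) = 2*√R (g(R) = -2*√R/(-2 + 1) = -2*√R/(-1) = -(-2)*√R = 2*√R)
148*(w(g(1)⁴, 12) + E(-3)) = 148*(((2*√1)⁴ + 12) - 4) = 148*(((2*1)⁴ + 12) - 4) = 148*((2⁴ + 12) - 4) = 148*((16 + 12) - 4) = 148*(28 - 4) = 148*24 = 3552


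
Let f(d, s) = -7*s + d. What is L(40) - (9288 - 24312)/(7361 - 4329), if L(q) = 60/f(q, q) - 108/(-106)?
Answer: 459913/80348 ≈ 5.7240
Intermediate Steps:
f(d, s) = d - 7*s
L(q) = 54/53 - 10/q (L(q) = 60/(q - 7*q) - 108/(-106) = 60/((-6*q)) - 108*(-1/106) = 60*(-1/(6*q)) + 54/53 = -10/q + 54/53 = 54/53 - 10/q)
L(40) - (9288 - 24312)/(7361 - 4329) = (54/53 - 10/40) - (9288 - 24312)/(7361 - 4329) = (54/53 - 10*1/40) - (-15024)/3032 = (54/53 - ¼) - (-15024)/3032 = 163/212 - 1*(-1878/379) = 163/212 + 1878/379 = 459913/80348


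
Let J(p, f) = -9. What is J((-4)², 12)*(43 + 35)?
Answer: -702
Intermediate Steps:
J((-4)², 12)*(43 + 35) = -9*(43 + 35) = -9*78 = -702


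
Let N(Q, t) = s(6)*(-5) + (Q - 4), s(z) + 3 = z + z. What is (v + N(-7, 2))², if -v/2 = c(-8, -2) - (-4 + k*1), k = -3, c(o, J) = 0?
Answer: 4900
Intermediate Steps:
s(z) = -3 + 2*z (s(z) = -3 + (z + z) = -3 + 2*z)
N(Q, t) = -49 + Q (N(Q, t) = (-3 + 2*6)*(-5) + (Q - 4) = (-3 + 12)*(-5) + (-4 + Q) = 9*(-5) + (-4 + Q) = -45 + (-4 + Q) = -49 + Q)
v = -14 (v = -2*(0 - (-4 - 3*1)) = -2*(0 - (-4 - 3)) = -2*(0 - 1*(-7)) = -2*(0 + 7) = -2*7 = -14)
(v + N(-7, 2))² = (-14 + (-49 - 7))² = (-14 - 56)² = (-70)² = 4900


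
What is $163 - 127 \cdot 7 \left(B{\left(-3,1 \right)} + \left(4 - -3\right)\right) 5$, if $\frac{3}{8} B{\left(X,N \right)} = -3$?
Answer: $4608$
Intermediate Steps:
$B{\left(X,N \right)} = -8$ ($B{\left(X,N \right)} = \frac{8}{3} \left(-3\right) = -8$)
$163 - 127 \cdot 7 \left(B{\left(-3,1 \right)} + \left(4 - -3\right)\right) 5 = 163 - 127 \cdot 7 \left(-8 + \left(4 - -3\right)\right) 5 = 163 - 127 \cdot 7 \left(-8 + \left(4 + 3\right)\right) 5 = 163 - 127 \cdot 7 \left(-8 + 7\right) 5 = 163 - 127 \cdot 7 \left(-1\right) 5 = 163 - 127 \left(\left(-7\right) 5\right) = 163 - -4445 = 163 + 4445 = 4608$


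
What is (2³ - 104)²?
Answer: 9216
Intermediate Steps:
(2³ - 104)² = (8 - 104)² = (-96)² = 9216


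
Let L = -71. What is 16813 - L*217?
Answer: 32220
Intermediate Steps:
16813 - L*217 = 16813 - (-71)*217 = 16813 - 1*(-15407) = 16813 + 15407 = 32220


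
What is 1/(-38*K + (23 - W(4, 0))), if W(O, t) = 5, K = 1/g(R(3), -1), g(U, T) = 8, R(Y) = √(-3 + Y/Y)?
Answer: 4/53 ≈ 0.075472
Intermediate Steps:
R(Y) = I*√2 (R(Y) = √(-3 + 1) = √(-2) = I*√2)
K = ⅛ (K = 1/8 = ⅛ ≈ 0.12500)
1/(-38*K + (23 - W(4, 0))) = 1/(-38*⅛ + (23 - 1*5)) = 1/(-19/4 + (23 - 5)) = 1/(-19/4 + 18) = 1/(53/4) = 4/53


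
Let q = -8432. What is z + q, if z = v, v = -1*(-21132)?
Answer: 12700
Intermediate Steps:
v = 21132
z = 21132
z + q = 21132 - 8432 = 12700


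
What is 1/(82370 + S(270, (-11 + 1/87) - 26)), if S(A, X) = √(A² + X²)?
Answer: 311729265/25676858490238 - 87*√140533906/25676858490238 ≈ 1.2100e-5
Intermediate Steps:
1/(82370 + S(270, (-11 + 1/87) - 26)) = 1/(82370 + √(270² + ((-11 + 1/87) - 26)²)) = 1/(82370 + √(72900 + ((-11 + 1/87) - 26)²)) = 1/(82370 + √(72900 + (-956/87 - 26)²)) = 1/(82370 + √(72900 + (-3218/87)²)) = 1/(82370 + √(72900 + 10355524/7569)) = 1/(82370 + √(562135624/7569)) = 1/(82370 + 2*√140533906/87)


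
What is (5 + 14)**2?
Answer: 361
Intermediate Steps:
(5 + 14)**2 = 19**2 = 361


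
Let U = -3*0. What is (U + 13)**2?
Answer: 169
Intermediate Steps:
U = 0
(U + 13)**2 = (0 + 13)**2 = 13**2 = 169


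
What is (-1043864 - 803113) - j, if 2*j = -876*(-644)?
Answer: -2129049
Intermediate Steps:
j = 282072 (j = (-876*(-644))/2 = (1/2)*564144 = 282072)
(-1043864 - 803113) - j = (-1043864 - 803113) - 1*282072 = -1846977 - 282072 = -2129049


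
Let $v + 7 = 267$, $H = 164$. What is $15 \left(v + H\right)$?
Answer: $6360$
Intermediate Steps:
$v = 260$ ($v = -7 + 267 = 260$)
$15 \left(v + H\right) = 15 \left(260 + 164\right) = 15 \cdot 424 = 6360$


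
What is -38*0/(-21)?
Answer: 0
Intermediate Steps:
-38*0/(-21) = 0*(-1/21) = 0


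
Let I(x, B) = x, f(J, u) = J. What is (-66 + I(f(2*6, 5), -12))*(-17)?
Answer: 918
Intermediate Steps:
(-66 + I(f(2*6, 5), -12))*(-17) = (-66 + 2*6)*(-17) = (-66 + 12)*(-17) = -54*(-17) = 918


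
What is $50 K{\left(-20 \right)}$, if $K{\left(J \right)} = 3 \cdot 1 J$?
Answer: $-3000$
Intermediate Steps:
$K{\left(J \right)} = 3 J$
$50 K{\left(-20 \right)} = 50 \cdot 3 \left(-20\right) = 50 \left(-60\right) = -3000$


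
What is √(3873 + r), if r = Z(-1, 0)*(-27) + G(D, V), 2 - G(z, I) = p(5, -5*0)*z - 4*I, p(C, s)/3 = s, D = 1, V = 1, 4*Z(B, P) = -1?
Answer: 3*√1727/2 ≈ 62.336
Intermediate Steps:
Z(B, P) = -¼ (Z(B, P) = (¼)*(-1) = -¼)
p(C, s) = 3*s
G(z, I) = 2 + 4*I (G(z, I) = 2 - ((3*(-5*0))*z - 4*I) = 2 - ((3*0)*z - 4*I) = 2 - (0*z - 4*I) = 2 - (0 - 4*I) = 2 - (-4)*I = 2 + 4*I)
r = 51/4 (r = -¼*(-27) + (2 + 4*1) = 27/4 + (2 + 4) = 27/4 + 6 = 51/4 ≈ 12.750)
√(3873 + r) = √(3873 + 51/4) = √(15543/4) = 3*√1727/2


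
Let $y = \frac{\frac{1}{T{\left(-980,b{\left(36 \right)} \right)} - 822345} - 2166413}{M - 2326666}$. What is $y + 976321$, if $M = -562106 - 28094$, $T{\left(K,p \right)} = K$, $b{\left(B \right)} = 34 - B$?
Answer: $\frac{1172332342518853338}{1200764349725} \approx 9.7632 \cdot 10^{5}$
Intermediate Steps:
$M = -590200$
$y = \frac{891830991613}{1200764349725}$ ($y = \frac{\frac{1}{-980 - 822345} - 2166413}{-590200 - 2326666} = \frac{\frac{1}{-823325} - 2166413}{-2916866} = \left(- \frac{1}{823325} - 2166413\right) \left(- \frac{1}{2916866}\right) = \left(- \frac{1783661983226}{823325}\right) \left(- \frac{1}{2916866}\right) = \frac{891830991613}{1200764349725} \approx 0.74272$)
$y + 976321 = \frac{891830991613}{1200764349725} + 976321 = \frac{1172332342518853338}{1200764349725}$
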